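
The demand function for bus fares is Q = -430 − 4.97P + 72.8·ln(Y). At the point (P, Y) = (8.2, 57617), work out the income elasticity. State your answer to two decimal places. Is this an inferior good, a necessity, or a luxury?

0.22 (necessity)

At P = 8.2, Y = 57617: Q = 327.249.
Holding P constant, ∂Q/∂Y = 72.8/Y = 0.00126352.
η_Y = (∂Q/∂Y)·(Y/Q) = 0.00126352 × (57617/327.249) = 0.22.
Since 0 < η < 1, this is a necessity.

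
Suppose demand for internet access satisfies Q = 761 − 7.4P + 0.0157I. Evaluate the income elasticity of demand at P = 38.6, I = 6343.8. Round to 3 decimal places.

0.173

At P = 38.6, I = 6343.8: Q = 574.958.
Holding P constant, ∂Q/∂I = 0.0157.
η_I = (∂Q/∂I)·(I/Q) = 0.0157 × (6343.8/574.958) = 0.173.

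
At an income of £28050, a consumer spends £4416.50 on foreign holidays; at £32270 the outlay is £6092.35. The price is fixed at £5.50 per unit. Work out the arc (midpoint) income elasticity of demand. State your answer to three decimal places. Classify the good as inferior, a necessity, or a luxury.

2.279 (luxury)

With a constant price, Q₁ = 4416.50/5.50 = 803.000 and Q₂ = 6092.35/5.50 = 1107.700 (equivalently, work directly with expenditure since P cancels).
Midpoint %ΔQ = (6092.35 − 4416.50)/5254.43 = 0.31894; midpoint %ΔI = (32270 − 28050)/30160 = 0.13992.
η = 0.31894 / 0.13992 = 2.279.
η > 1 ⇒ luxury.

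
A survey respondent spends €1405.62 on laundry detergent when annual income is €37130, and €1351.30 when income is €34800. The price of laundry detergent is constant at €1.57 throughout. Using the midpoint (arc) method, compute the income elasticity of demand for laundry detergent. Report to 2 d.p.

0.61

With a constant price, Q₁ = 1405.62/1.57 = 895.299 and Q₂ = 1351.30/1.57 = 860.701 (equivalently, work directly with expenditure since P cancels).
Midpoint %ΔQ = (1351.30 − 1405.62)/1378.46 = -0.03941; midpoint %ΔI = (34800 − 37130)/35965 = -0.06479.
η = -0.03941 / -0.06479 = 0.61.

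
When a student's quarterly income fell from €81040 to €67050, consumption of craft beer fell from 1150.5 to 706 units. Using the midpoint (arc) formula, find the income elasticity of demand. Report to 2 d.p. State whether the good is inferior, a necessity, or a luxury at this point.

2.53 (luxury)

ΔQ = 706 − 1150.5 = -444.5; midpoint Q̄ = (1150.5 + 706)/2 = 928.25.
ΔI = 67050 − 81040 = -13990; midpoint Ī = (81040 + 67050)/2 = 74045.
η = (ΔQ/Q̄) ÷ (ΔI/Ī) = (-444.5/928.25) ÷ (-13990/74045) = 2.53.
η > 1 ⇒ luxury.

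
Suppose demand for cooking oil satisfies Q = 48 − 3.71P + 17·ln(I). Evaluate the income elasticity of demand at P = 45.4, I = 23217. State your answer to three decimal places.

0.337

At P = 45.4, I = 23217: Q = 50.461.
Holding P constant, ∂Q/∂I = 17/I = 0.000732222.
η_I = (∂Q/∂I)·(I/Q) = 0.000732222 × (23217/50.461) = 0.337.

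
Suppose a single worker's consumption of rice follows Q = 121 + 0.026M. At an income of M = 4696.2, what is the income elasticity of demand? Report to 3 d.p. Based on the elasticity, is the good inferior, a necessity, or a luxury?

At M = 4696.2: Q = 243.101.
dQ/dM = 0.026.
η = (dQ/dM)·(M/Q) = 0.026 × (4696.2/243.101) = 0.502.
Since 0 < η < 1, the good is a necessity.

0.502 (necessity)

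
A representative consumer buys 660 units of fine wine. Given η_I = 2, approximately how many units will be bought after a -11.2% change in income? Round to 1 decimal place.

%ΔQ ≈ η × %ΔI = 2 × (-11.2%) = -22.4%.
New Q ≈ 660 × (1 − 0.224) = 512.2.

512.2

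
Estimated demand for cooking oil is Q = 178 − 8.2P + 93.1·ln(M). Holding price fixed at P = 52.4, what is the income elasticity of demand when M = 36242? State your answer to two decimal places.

At P = 52.4, M = 36242: Q = 725.681.
Holding P constant, ∂Q/∂M = 93.1/M = 0.00256884.
η_M = (∂Q/∂M)·(M/Q) = 0.00256884 × (36242/725.681) = 0.13.

0.13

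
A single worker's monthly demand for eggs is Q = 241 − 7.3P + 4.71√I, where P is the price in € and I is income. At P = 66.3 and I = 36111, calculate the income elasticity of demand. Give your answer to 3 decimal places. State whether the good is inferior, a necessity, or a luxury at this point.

At P = 66.3, I = 36111: Q = 652.046.
Holding P constant, ∂Q/∂I = 4.71/(2√I) = 0.0123928.
η_I = (∂Q/∂I)·(I/Q) = 0.0123928 × (36111/652.046) = 0.686.
Since 0 < η < 1, this is a necessity.

0.686 (necessity)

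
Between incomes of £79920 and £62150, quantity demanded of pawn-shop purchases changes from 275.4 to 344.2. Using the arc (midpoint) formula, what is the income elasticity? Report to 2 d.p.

ΔQ = 344.2 − 275.4 = 68.8; midpoint Q̄ = (275.4 + 344.2)/2 = 309.8.
ΔI = 62150 − 79920 = -17770; midpoint Ī = (79920 + 62150)/2 = 71035.
η = (ΔQ/Q̄) ÷ (ΔI/Ī) = (68.8/309.8) ÷ (-17770/71035) = -0.89.

-0.89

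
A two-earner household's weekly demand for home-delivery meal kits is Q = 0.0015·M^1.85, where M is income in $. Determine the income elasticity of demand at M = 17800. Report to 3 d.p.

1.850

For Q = A·M^β the income elasticity is constant and equal to β.
Here β = 1.85, so η = 1.850.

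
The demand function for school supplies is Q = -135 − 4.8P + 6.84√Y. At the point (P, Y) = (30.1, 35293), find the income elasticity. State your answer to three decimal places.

0.639

At P = 30.1, Y = 35293: Q = 1005.512.
Holding P constant, ∂Q/∂Y = 6.84/(2√Y) = 0.0182046.
η_Y = (∂Q/∂Y)·(Y/Q) = 0.0182046 × (35293/1005.512) = 0.639.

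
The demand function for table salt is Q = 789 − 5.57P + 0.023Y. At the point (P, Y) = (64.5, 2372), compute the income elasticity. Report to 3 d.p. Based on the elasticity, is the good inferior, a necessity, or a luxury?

At P = 64.5, Y = 2372: Q = 484.291.
Holding P constant, ∂Q/∂Y = 0.023.
η_Y = (∂Q/∂Y)·(Y/Q) = 0.023 × (2372/484.291) = 0.113.
Since 0 < η < 1, this is a necessity.

0.113 (necessity)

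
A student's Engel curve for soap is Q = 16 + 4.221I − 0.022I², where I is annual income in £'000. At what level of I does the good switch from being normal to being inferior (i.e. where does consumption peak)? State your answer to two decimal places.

dQ/dI = 4.221 − 0.044I.
The good is inferior where dQ/dI < 0. Setting dQ/dI = 0 gives I = 4.221 / 0.044 = 95.93.

95.93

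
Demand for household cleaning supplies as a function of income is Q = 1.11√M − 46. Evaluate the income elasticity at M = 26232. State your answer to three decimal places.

0.672

At M = 26232: Q = 133.779.
dQ/dM = 1.11/(2√M) = 0.00342671 at this income.
η = (dQ/dM)·(M/Q) = 0.00342671 × (26232/133.779) = 0.672.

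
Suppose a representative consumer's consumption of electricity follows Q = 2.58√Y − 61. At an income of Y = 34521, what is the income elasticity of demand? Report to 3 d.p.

0.573

At Y = 34521: Q = 418.360.
dQ/dY = 2.58/(2√Y) = 0.00694301 at this income.
η = (dQ/dY)·(Y/Q) = 0.00694301 × (34521/418.360) = 0.573.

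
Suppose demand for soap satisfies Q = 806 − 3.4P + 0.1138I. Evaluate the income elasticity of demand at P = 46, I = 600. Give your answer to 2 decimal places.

0.10

At P = 46, I = 600: Q = 717.880.
Holding P constant, ∂Q/∂I = 0.1138.
η_I = (∂Q/∂I)·(I/Q) = 0.1138 × (600/717.880) = 0.10.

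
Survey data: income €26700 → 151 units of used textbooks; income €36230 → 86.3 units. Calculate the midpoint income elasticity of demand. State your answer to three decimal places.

-1.800

ΔQ = 86.3 − 151 = -64.7; midpoint Q̄ = (151 + 86.3)/2 = 118.65.
ΔI = 36230 − 26700 = 9530; midpoint Ī = (26700 + 36230)/2 = 31465.
η = (ΔQ/Q̄) ÷ (ΔI/Ī) = (-64.7/118.65) ÷ (9530/31465) = -1.800.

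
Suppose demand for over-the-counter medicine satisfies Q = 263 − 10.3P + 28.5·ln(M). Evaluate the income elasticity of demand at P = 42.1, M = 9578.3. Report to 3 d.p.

At P = 42.1, M = 9578.3: Q = 90.637.
Holding P constant, ∂Q/∂M = 28.5/M = 0.00297548.
η_M = (∂Q/∂M)·(M/Q) = 0.00297548 × (9578.3/90.637) = 0.314.

0.314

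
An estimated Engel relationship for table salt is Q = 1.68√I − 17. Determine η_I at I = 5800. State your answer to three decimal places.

0.577

At I = 5800: Q = 110.945.
dQ/dI = 1.68/(2√I) = 0.0110297 at this income.
η = (dQ/dI)·(I/Q) = 0.0110297 × (5800/110.945) = 0.577.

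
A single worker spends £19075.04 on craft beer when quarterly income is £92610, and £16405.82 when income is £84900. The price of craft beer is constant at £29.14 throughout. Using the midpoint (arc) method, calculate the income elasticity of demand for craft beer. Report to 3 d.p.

1.732

With a constant price, Q₁ = 19075.04/29.14 = 654.600 and Q₂ = 16405.82/29.14 = 563.000 (equivalently, work directly with expenditure since P cancels).
Midpoint %ΔQ = (16405.82 − 19075.04)/17740.43 = -0.15046; midpoint %ΔI = (84900 − 92610)/88755 = -0.08687.
η = -0.15046 / -0.08687 = 1.732.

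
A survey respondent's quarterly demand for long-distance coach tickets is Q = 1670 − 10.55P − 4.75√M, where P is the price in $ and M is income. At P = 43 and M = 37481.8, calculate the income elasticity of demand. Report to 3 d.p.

At P = 43, M = 37481.8: Q = 296.740.
Holding P constant, ∂Q/∂M = -4.75/(2√M) = -0.0122674.
η_M = (∂Q/∂M)·(M/Q) = -0.0122674 × (37481.8/296.740) = -1.550.

-1.550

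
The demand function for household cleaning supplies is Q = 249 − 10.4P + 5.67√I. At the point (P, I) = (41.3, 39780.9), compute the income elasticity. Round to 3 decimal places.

0.595

At P = 41.3, I = 39780.9: Q = 950.370.
Holding P constant, ∂Q/∂I = 5.67/(2√I) = 0.014214.
η_I = (∂Q/∂I)·(I/Q) = 0.014214 × (39780.9/950.370) = 0.595.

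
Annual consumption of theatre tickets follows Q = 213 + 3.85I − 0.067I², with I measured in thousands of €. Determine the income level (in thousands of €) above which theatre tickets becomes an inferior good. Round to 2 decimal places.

dQ/dI = 3.85 − 0.134I.
The good is inferior where dQ/dI < 0. Setting dQ/dI = 0 gives I = 3.85 / 0.134 = 28.73.

28.73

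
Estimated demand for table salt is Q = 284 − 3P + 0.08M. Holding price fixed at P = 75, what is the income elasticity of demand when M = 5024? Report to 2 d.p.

At P = 75, M = 5024: Q = 460.920.
Holding P constant, ∂Q/∂M = 0.08.
η_M = (∂Q/∂M)·(M/Q) = 0.08 × (5024/460.920) = 0.87.

0.87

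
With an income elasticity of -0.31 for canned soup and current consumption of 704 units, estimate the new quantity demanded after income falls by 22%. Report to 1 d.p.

%ΔQ ≈ η × %ΔI = -0.31 × (-22%) = 6.82%.
New Q ≈ 704 × (1 + 0.0682) = 752.0.

752.0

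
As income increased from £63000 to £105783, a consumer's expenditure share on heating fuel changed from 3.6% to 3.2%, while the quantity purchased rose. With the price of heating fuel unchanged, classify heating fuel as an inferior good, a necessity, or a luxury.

Quantity rises but the budget share falls as income rises, so 0 < η < 1.

necessity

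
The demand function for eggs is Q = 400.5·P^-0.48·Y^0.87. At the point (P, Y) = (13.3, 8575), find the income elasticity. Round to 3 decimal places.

For a multiplicative demand Q = A·P^α·Y^β, the income elasticity is β everywhere.
Here β = 0.87, so η = 0.870.

0.870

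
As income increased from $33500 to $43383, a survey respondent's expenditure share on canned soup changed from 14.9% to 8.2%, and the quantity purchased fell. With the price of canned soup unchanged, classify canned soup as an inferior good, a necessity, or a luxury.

inferior good

Quantity demanded falls as income rises, so η < 0.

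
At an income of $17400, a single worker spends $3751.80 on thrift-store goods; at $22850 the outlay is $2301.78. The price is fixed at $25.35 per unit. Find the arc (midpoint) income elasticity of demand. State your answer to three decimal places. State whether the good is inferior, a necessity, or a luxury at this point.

-1.769 (inferior good)

With a constant price, Q₁ = 3751.80/25.35 = 148.000 and Q₂ = 2301.78/25.35 = 90.800 (equivalently, work directly with expenditure since P cancels).
Midpoint %ΔQ = (2301.78 − 3751.80)/3026.79 = -0.47906; midpoint %ΔI = (22850 − 17400)/20125 = 0.27081.
η = -0.47906 / 0.27081 = -1.769.
η < 0 ⇒ inferior good.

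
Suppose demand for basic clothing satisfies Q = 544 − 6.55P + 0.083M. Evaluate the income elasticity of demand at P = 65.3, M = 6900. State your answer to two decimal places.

0.83

At P = 65.3, M = 6900: Q = 688.985.
Holding P constant, ∂Q/∂M = 0.083.
η_M = (∂Q/∂M)·(M/Q) = 0.083 × (6900/688.985) = 0.83.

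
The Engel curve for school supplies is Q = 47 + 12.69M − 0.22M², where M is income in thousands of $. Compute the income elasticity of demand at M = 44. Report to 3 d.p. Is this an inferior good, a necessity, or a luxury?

-1.636 (inferior good)

At M = 44: Q = 179.4400.
dQ/dM = 12.69 − 0.44M = -6.67000.
η = (dQ/dM)·(M/Q) = -6.67000 × (44/179.4400) = -1.636.
η < 0 ⇒ inferior good.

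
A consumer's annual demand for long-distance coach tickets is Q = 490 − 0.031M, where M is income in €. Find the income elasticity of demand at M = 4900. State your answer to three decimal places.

At M = 4900: Q = 338.100.
dQ/dM = −0.031.
η = (dQ/dM)·(M/Q) = -0.031 × (4900/338.100) = -0.449.

-0.449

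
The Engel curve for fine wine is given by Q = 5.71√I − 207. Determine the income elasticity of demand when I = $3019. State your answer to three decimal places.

At I = 3019: Q = 106.738.
dQ/dI = 5.71/(2√I) = 0.0519606 at this income.
η = (dQ/dI)·(I/Q) = 0.0519606 × (3019/106.738) = 1.470.

1.470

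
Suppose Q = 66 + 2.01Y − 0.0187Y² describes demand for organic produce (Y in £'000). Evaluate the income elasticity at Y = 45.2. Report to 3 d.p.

0.122

At Y = 45.2: Q = 118.6472.
dQ/dY = 2.01 − 0.0374Y = 0.31952.
η = (dQ/dY)·(Y/Q) = 0.31952 × (45.2/118.6472) = 0.122.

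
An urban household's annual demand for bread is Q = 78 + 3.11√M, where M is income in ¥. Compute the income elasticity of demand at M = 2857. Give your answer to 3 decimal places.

At M = 2857: Q = 244.232.
dQ/dM = 3.11/(2√M) = 0.0290921 at this income.
η = (dQ/dM)·(M/Q) = 0.0290921 × (2857/244.232) = 0.340.

0.340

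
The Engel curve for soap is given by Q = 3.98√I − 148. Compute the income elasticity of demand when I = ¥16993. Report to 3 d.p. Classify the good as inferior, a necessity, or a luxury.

At I = 16993: Q = 370.822.
dQ/dI = 3.98/(2√I) = 0.0152657 at this income.
η = (dQ/dI)·(I/Q) = 0.0152657 × (16993/370.822) = 0.700.
Since 0 < η < 1, the good is a necessity.

0.700 (necessity)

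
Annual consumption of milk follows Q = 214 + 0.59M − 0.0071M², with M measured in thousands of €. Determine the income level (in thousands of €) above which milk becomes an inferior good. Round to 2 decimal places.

dQ/dM = 0.59 − 0.0142M.
The good is inferior where dQ/dM < 0. Setting dQ/dM = 0 gives M = 0.59 / 0.0142 = 41.55.

41.55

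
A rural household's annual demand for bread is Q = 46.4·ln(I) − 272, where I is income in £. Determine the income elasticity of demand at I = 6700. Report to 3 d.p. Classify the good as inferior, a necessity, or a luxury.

0.339 (necessity)

At I = 6700: Q = 136.778.
dQ/dI = 46.4/I = 0.00692537 at this income.
η = (dQ/dI)·(I/Q) = 0.00692537 × (6700/136.778) = 0.339.
Since 0 < η < 1, the good is a necessity.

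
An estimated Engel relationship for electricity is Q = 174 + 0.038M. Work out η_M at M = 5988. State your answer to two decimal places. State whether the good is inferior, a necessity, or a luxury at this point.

0.57 (necessity)

At M = 5988: Q = 401.544.
dQ/dM = 0.038.
η = (dQ/dM)·(M/Q) = 0.038 × (5988/401.544) = 0.57.
Since 0 < η < 1, the good is a necessity.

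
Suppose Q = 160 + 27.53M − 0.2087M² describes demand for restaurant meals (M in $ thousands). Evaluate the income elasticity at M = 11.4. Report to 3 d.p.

0.581

At M = 11.4: Q = 446.7193.
dQ/dM = 27.53 − 0.4174M = 22.77164.
η = (dQ/dM)·(M/Q) = 22.77164 × (11.4/446.7193) = 0.581.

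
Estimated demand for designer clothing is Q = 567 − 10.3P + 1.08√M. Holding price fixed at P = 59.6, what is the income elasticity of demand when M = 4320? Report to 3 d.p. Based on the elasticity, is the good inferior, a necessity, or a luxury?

1.472 (luxury)

At P = 59.6, M = 4320: Q = 24.105.
Holding P constant, ∂Q/∂M = 1.08/(2√M) = 0.00821584.
η_M = (∂Q/∂M)·(M/Q) = 0.00821584 × (4320/24.105) = 1.472.
Since η > 1, this is a luxury.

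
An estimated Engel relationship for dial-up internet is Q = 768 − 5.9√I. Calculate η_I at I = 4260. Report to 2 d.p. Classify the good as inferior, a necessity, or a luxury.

-0.50 (inferior good)

At I = 4260: Q = 382.915.
dQ/dI = -5.9/(2√I) = -0.0451978 at this income.
η = (dQ/dI)·(I/Q) = -0.0451978 × (4260/382.915) = -0.50.
Since η < 0, the good is an inferior good.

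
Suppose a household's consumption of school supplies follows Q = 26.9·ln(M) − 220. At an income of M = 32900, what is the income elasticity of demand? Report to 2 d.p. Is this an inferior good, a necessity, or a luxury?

At M = 32900: Q = 59.793.
dQ/dM = 26.9/M = 0.000817629 at this income.
η = (dQ/dM)·(M/Q) = 0.000817629 × (32900/59.793) = 0.45.
Since 0 < η < 1, the good is a necessity.

0.45 (necessity)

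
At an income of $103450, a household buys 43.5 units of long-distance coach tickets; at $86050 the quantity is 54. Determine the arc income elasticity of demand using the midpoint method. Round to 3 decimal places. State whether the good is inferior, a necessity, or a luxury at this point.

ΔQ = 54 − 43.5 = 10.5; midpoint Q̄ = (43.5 + 54)/2 = 48.75.
ΔI = 86050 − 103450 = -17400; midpoint Ī = (103450 + 86050)/2 = 94750.
η = (ΔQ/Q̄) ÷ (ΔI/Ī) = (10.5/48.75) ÷ (-17400/94750) = -1.173.
η < 0 ⇒ inferior good.

-1.173 (inferior good)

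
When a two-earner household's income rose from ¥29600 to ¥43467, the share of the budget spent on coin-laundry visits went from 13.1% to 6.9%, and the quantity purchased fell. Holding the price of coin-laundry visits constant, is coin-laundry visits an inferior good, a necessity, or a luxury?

Quantity demanded falls as income rises, so η < 0.

inferior good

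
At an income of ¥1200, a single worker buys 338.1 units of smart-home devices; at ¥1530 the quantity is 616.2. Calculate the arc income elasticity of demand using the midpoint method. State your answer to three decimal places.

ΔQ = 616.2 − 338.1 = 278.1; midpoint Q̄ = (338.1 + 616.2)/2 = 477.15.
ΔI = 1530 − 1200 = 330; midpoint Ī = (1200 + 1530)/2 = 1365.
η = (ΔQ/Q̄) ÷ (ΔI/Ī) = (278.1/477.15) ÷ (330/1365) = 2.411.

2.411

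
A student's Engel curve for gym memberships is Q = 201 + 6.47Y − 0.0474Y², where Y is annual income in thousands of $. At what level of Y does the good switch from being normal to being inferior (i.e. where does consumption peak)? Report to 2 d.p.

dQ/dY = 6.47 − 0.0948Y.
The good is inferior where dQ/dY < 0. Setting dQ/dY = 0 gives Y = 6.47 / 0.0948 = 68.25.

68.25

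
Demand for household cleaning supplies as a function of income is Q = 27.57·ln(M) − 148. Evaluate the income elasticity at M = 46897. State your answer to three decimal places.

At M = 46897: Q = 148.535.
dQ/dM = 27.57/M = 0.000587884 at this income.
η = (dQ/dM)·(M/Q) = 0.000587884 × (46897/148.535) = 0.186.

0.186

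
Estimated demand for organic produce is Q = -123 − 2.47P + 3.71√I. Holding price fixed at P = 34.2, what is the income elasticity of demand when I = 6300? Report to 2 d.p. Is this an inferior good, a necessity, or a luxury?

1.69 (luxury)

At P = 34.2, I = 6300: Q = 86.998.
Holding P constant, ∂Q/∂I = 3.71/(2√I) = 0.0233708.
η_I = (∂Q/∂I)·(I/Q) = 0.0233708 × (6300/86.998) = 1.69.
Since η > 1, this is a luxury.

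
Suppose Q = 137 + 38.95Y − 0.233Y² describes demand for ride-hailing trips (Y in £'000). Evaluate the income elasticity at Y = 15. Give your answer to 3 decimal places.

0.717

At Y = 15: Q = 668.8250.
dQ/dY = 38.95 − 0.466Y = 31.96000.
η = (dQ/dY)·(Y/Q) = 31.96000 × (15/668.8250) = 0.717.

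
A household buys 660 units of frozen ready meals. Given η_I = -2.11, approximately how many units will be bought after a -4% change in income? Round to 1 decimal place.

%ΔQ ≈ η × %ΔI = -2.11 × (-4%) = 8.44%.
New Q ≈ 660 × (1 + 0.0844) = 715.7.

715.7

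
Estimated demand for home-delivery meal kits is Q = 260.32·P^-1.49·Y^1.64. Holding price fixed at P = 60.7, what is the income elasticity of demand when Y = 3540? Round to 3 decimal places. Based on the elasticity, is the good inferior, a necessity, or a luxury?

For a multiplicative demand Q = A·P^α·Y^β, the income elasticity is β everywhere.
Here β = 1.64, so η = 1.640.
Since η > 1, this is a luxury.

1.640 (luxury)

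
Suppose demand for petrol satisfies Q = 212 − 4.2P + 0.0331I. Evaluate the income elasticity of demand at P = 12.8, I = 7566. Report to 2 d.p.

0.61

At P = 12.8, I = 7566: Q = 408.675.
Holding P constant, ∂Q/∂I = 0.0331.
η_I = (∂Q/∂I)·(I/Q) = 0.0331 × (7566/408.675) = 0.61.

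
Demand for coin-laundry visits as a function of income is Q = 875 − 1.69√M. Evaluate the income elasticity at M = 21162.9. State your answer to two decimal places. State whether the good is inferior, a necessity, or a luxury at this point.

At M = 21162.9: Q = 629.148.
dQ/dM = -1.69/(2√M) = -0.00580857 at this income.
η = (dQ/dM)·(M/Q) = -0.00580857 × (21162.9/629.148) = -0.20.
Since η < 0, the good is an inferior good.

-0.20 (inferior good)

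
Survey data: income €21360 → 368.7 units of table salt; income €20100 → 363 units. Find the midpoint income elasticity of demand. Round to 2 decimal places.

0.26

ΔQ = 363 − 368.7 = -5.7; midpoint Q̄ = (368.7 + 363)/2 = 365.85.
ΔI = 20100 − 21360 = -1260; midpoint Ī = (21360 + 20100)/2 = 20730.
η = (ΔQ/Q̄) ÷ (ΔI/Ī) = (-5.7/365.85) ÷ (-1260/20730) = 0.26.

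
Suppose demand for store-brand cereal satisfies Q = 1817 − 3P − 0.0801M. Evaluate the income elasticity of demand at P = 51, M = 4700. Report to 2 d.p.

At P = 51, M = 4700: Q = 1287.530.
Holding P constant, ∂Q/∂M = −0.0801.
η_M = (∂Q/∂M)·(M/Q) = -0.0801 × (4700/1287.530) = -0.29.

-0.29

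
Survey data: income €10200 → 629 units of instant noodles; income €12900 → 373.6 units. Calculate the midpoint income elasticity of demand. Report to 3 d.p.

-2.179

ΔQ = 373.6 − 629 = -255.4; midpoint Q̄ = (629 + 373.6)/2 = 501.3.
ΔI = 12900 − 10200 = 2700; midpoint Ī = (10200 + 12900)/2 = 11550.
η = (ΔQ/Q̄) ÷ (ΔI/Ī) = (-255.4/501.3) ÷ (2700/11550) = -2.179.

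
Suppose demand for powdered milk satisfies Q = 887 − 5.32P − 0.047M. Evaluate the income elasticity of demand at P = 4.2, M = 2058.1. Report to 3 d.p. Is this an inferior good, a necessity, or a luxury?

-0.126 (inferior good)

At P = 4.2, M = 2058.1: Q = 767.925.
Holding P constant, ∂Q/∂M = −0.047.
η_M = (∂Q/∂M)·(M/Q) = -0.047 × (2058.1/767.925) = -0.126.
Since η < 0, this is an inferior good.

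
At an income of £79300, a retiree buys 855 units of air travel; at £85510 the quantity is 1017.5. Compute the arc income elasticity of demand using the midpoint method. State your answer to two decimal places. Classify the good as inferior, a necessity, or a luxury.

2.30 (luxury)

ΔQ = 1017.5 − 855 = 162.5; midpoint Q̄ = (855 + 1017.5)/2 = 936.25.
ΔI = 85510 − 79300 = 6210; midpoint Ī = (79300 + 85510)/2 = 82405.
η = (ΔQ/Q̄) ÷ (ΔI/Ī) = (162.5/936.25) ÷ (6210/82405) = 2.30.
η > 1 ⇒ luxury.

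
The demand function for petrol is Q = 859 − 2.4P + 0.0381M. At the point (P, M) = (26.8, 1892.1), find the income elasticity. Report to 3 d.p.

0.083

At P = 26.8, M = 1892.1: Q = 866.769.
Holding P constant, ∂Q/∂M = 0.0381.
η_M = (∂Q/∂M)·(M/Q) = 0.0381 × (1892.1/866.769) = 0.083.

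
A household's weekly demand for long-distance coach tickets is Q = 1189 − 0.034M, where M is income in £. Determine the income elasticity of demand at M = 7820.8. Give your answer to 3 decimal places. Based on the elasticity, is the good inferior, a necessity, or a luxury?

-0.288 (inferior good)

At M = 7820.8: Q = 923.093.
dQ/dM = −0.034.
η = (dQ/dM)·(M/Q) = -0.034 × (7820.8/923.093) = -0.288.
Since η < 0, the good is an inferior good.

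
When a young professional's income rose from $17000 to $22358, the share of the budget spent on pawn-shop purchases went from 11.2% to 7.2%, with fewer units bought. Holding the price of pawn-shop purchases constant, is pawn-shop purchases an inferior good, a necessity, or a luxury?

inferior good

Quantity demanded falls as income rises, so η < 0.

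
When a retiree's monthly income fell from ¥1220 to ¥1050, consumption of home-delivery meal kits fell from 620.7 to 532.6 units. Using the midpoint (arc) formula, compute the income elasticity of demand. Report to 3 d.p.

ΔQ = 532.6 − 620.7 = -88.1; midpoint Q̄ = (620.7 + 532.6)/2 = 576.65.
ΔI = 1050 − 1220 = -170; midpoint Ī = (1220 + 1050)/2 = 1135.
η = (ΔQ/Q̄) ÷ (ΔI/Ī) = (-88.1/576.65) ÷ (-170/1135) = 1.020.

1.020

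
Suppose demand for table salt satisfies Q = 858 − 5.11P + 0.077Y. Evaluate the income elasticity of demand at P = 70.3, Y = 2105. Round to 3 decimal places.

0.245

At P = 70.3, Y = 2105: Q = 660.852.
Holding P constant, ∂Q/∂Y = 0.077.
η_Y = (∂Q/∂Y)·(Y/Q) = 0.077 × (2105/660.852) = 0.245.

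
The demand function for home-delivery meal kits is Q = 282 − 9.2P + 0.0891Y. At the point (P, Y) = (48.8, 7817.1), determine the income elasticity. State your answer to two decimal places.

1.32

At P = 48.8, Y = 7817.1: Q = 529.544.
Holding P constant, ∂Q/∂Y = 0.0891.
η_Y = (∂Q/∂Y)·(Y/Q) = 0.0891 × (7817.1/529.544) = 1.32.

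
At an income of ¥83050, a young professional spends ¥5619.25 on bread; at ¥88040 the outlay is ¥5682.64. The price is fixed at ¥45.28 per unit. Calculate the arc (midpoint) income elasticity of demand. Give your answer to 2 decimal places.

0.19

With a constant price, Q₁ = 5619.25/45.28 = 124.100 and Q₂ = 5682.64/45.28 = 125.500 (equivalently, work directly with expenditure since P cancels).
Midpoint %ΔQ = (5682.64 − 5619.25)/5650.95 = 0.01122; midpoint %ΔI = (88040 − 83050)/85545 = 0.05833.
η = 0.01122 / 0.05833 = 0.19.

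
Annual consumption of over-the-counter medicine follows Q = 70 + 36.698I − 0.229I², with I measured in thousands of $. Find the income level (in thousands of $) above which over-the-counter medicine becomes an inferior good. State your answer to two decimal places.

dQ/dI = 36.698 − 0.458I.
The good is inferior where dQ/dI < 0. Setting dQ/dI = 0 gives I = 36.698 / 0.458 = 80.13.

80.13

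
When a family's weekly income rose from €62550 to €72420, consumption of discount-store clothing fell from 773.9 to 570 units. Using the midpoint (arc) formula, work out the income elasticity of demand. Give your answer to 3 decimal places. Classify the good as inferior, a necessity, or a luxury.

-2.075 (inferior good)

ΔQ = 570 − 773.9 = -203.9; midpoint Q̄ = (773.9 + 570)/2 = 671.95.
ΔI = 72420 − 62550 = 9870; midpoint Ī = (62550 + 72420)/2 = 67485.
η = (ΔQ/Q̄) ÷ (ΔI/Ī) = (-203.9/671.95) ÷ (9870/67485) = -2.075.
η < 0 ⇒ inferior good.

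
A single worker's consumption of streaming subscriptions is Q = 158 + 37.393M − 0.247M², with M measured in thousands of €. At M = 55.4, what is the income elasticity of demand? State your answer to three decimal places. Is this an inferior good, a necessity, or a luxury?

At M = 55.4: Q = 1471.4897.
dQ/dM = 37.393 − 0.494M = 10.02540.
η = (dQ/dM)·(M/Q) = 10.02540 × (55.4/1471.4897) = 0.377.
0 < η < 1 ⇒ necessity.

0.377 (necessity)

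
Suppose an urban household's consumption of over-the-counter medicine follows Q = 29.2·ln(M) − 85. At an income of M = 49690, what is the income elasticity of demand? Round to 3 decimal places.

At M = 49690: Q = 230.756.
dQ/dM = 29.2/M = 0.000587643 at this income.
η = (dQ/dM)·(M/Q) = 0.000587643 × (49690/230.756) = 0.127.

0.127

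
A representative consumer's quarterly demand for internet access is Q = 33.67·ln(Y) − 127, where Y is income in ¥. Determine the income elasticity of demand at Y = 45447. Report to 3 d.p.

At Y = 45447: Q = 234.087.
dQ/dY = 33.67/Y = 0.000740863 at this income.
η = (dQ/dY)·(Y/Q) = 0.000740863 × (45447/234.087) = 0.144.

0.144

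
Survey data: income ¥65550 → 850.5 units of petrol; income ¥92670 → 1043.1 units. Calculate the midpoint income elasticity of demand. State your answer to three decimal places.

ΔQ = 1043.1 − 850.5 = 192.6; midpoint Q̄ = (850.5 + 1043.1)/2 = 946.8.
ΔI = 92670 − 65550 = 27120; midpoint Ī = (65550 + 92670)/2 = 79110.
η = (ΔQ/Q̄) ÷ (ΔI/Ī) = (192.6/946.8) ÷ (27120/79110) = 0.593.

0.593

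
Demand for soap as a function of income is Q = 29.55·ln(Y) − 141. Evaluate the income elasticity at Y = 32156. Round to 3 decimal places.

At Y = 32156: Q = 165.680.
dQ/dY = 29.55/Y = 0.000918958 at this income.
η = (dQ/dY)·(Y/Q) = 0.000918958 × (32156/165.680) = 0.178.

0.178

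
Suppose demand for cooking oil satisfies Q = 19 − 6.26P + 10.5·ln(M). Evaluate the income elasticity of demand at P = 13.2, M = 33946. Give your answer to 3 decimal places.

At P = 13.2, M = 33946: Q = 45.910.
Holding P constant, ∂Q/∂M = 10.5/M = 0.000309315.
η_M = (∂Q/∂M)·(M/Q) = 0.000309315 × (33946/45.910) = 0.229.

0.229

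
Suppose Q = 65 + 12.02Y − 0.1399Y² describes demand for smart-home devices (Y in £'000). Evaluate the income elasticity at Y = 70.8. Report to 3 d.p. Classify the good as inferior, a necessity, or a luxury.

At Y = 70.8: Q = 214.7477.
dQ/dY = 12.02 − 0.2798Y = -7.78984.
η = (dQ/dY)·(Y/Q) = -7.78984 × (70.8/214.7477) = -2.568.
η < 0 ⇒ inferior good.

-2.568 (inferior good)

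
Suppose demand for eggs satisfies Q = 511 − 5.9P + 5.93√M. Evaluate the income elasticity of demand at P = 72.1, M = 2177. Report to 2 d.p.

At P = 72.1, M = 2177: Q = 362.294.
Holding P constant, ∂Q/∂M = 5.93/(2√M) = 0.0635471.
η_M = (∂Q/∂M)·(M/Q) = 0.0635471 × (2177/362.294) = 0.38.

0.38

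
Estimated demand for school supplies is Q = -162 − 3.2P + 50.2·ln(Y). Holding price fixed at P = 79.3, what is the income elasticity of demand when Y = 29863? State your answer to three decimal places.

At P = 79.3, Y = 29863: Q = 101.520.
Holding P constant, ∂Q/∂Y = 50.2/Y = 0.00168101.
η_Y = (∂Q/∂Y)·(Y/Q) = 0.00168101 × (29863/101.520) = 0.494.

0.494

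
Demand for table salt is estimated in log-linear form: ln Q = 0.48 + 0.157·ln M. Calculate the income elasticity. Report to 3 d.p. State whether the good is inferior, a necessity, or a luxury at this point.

In a log-linear demand, the coefficient on ln M is the income elasticity.
So η = 0.157.
0 < η < 1 ⇒ necessity.

0.157 (necessity)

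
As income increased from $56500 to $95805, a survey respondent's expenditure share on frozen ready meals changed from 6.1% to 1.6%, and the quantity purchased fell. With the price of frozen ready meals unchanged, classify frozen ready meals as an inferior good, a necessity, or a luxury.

Quantity demanded falls as income rises, so η < 0.

inferior good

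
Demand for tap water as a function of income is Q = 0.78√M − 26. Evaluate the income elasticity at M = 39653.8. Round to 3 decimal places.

0.601

At M = 39653.8: Q = 129.323.
dQ/dM = 0.78/(2√M) = 0.00195849 at this income.
η = (dQ/dM)·(M/Q) = 0.00195849 × (39653.8/129.323) = 0.601.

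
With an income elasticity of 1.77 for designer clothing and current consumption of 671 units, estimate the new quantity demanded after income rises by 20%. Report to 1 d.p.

%ΔQ ≈ η × %ΔI = 1.77 × 20% = 35.4%.
New Q ≈ 671 × (1 + 0.354) = 908.5.

908.5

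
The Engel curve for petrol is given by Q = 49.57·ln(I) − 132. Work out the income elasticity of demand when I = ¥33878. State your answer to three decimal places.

At I = 33878: Q = 385.041.
dQ/dI = 49.57/I = 0.00146319 at this income.
η = (dQ/dI)·(I/Q) = 0.00146319 × (33878/385.041) = 0.129.

0.129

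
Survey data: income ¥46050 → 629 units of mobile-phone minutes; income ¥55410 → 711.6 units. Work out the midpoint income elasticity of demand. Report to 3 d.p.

0.668

ΔQ = 711.6 − 629 = 82.6; midpoint Q̄ = (629 + 711.6)/2 = 670.3.
ΔI = 55410 − 46050 = 9360; midpoint Ī = (46050 + 55410)/2 = 50730.
η = (ΔQ/Q̄) ÷ (ΔI/Ī) = (82.6/670.3) ÷ (9360/50730) = 0.668.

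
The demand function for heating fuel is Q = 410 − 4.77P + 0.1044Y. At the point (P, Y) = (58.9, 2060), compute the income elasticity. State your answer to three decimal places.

0.625

At P = 58.9, Y = 2060: Q = 344.111.
Holding P constant, ∂Q/∂Y = 0.1044.
η_Y = (∂Q/∂Y)·(Y/Q) = 0.1044 × (2060/344.111) = 0.625.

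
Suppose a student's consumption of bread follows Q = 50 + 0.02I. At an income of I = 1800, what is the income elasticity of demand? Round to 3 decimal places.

0.419

At I = 1800: Q = 86.000.
dQ/dI = 0.02.
η = (dQ/dI)·(I/Q) = 0.02 × (1800/86.000) = 0.419.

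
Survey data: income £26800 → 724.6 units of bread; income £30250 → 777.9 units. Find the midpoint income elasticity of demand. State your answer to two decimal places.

ΔQ = 777.9 − 724.6 = 53.3; midpoint Q̄ = (724.6 + 777.9)/2 = 751.25.
ΔI = 30250 − 26800 = 3450; midpoint Ī = (26800 + 30250)/2 = 28525.
η = (ΔQ/Q̄) ÷ (ΔI/Ī) = (53.3/751.25) ÷ (3450/28525) = 0.59.

0.59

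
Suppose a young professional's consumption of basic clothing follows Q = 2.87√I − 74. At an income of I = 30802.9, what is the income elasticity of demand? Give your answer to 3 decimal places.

0.586

At I = 30802.9: Q = 429.707.
dQ/dI = 2.87/(2√I) = 0.00817629 at this income.
η = (dQ/dI)·(I/Q) = 0.00817629 × (30802.9/429.707) = 0.586.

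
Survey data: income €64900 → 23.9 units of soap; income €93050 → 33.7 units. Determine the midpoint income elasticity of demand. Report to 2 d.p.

ΔQ = 33.7 − 23.9 = 9.8; midpoint Q̄ = (23.9 + 33.7)/2 = 28.8.
ΔI = 93050 − 64900 = 28150; midpoint Ī = (64900 + 93050)/2 = 78975.
η = (ΔQ/Q̄) ÷ (ΔI/Ī) = (9.8/28.8) ÷ (28150/78975) = 0.95.

0.95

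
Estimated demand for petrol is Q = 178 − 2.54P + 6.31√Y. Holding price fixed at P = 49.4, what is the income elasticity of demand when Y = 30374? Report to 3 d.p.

At P = 49.4, Y = 30374: Q = 1152.240.
Holding P constant, ∂Q/∂Y = 6.31/(2√Y) = 0.0181029.
η_Y = (∂Q/∂Y)·(Y/Q) = 0.0181029 × (30374/1152.240) = 0.477.

0.477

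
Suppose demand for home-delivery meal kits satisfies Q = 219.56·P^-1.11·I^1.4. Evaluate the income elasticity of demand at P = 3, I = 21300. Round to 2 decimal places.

For a multiplicative demand Q = A·P^α·I^β, the income elasticity is β everywhere.
Here β = 1.4, so η = 1.40.

1.40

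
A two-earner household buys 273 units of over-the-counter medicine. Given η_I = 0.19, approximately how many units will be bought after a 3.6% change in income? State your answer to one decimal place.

%ΔQ ≈ η × %ΔI = 0.19 × 3.6% = 0.684%.
New Q ≈ 273 × (1 + 0.00684) = 274.9.

274.9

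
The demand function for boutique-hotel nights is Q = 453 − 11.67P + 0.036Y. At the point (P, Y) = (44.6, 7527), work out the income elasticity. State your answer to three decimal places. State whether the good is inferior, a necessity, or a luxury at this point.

1.332 (luxury)

At P = 44.6, Y = 7527: Q = 203.490.
Holding P constant, ∂Q/∂Y = 0.036.
η_Y = (∂Q/∂Y)·(Y/Q) = 0.036 × (7527/203.490) = 1.332.
Since η > 1, this is a luxury.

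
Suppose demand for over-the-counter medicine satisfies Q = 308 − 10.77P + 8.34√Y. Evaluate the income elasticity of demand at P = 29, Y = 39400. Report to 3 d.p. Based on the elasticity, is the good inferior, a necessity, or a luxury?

At P = 29, Y = 39400: Q = 1651.113.
Holding P constant, ∂Q/∂Y = 8.34/(2√Y) = 0.0210082.
η_Y = (∂Q/∂Y)·(Y/Q) = 0.0210082 × (39400/1651.113) = 0.501.
Since 0 < η < 1, this is a necessity.

0.501 (necessity)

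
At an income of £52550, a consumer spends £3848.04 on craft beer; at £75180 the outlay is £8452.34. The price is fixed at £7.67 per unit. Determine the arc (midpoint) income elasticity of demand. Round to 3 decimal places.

2.113

With a constant price, Q₁ = 3848.04/7.67 = 501.700 and Q₂ = 8452.34/7.67 = 1102.000 (equivalently, work directly with expenditure since P cancels).
Midpoint %ΔQ = (8452.34 − 3848.04)/6150.19 = 0.74864; midpoint %ΔI = (75180 − 52550)/63865 = 0.35434.
η = 0.74864 / 0.35434 = 2.113.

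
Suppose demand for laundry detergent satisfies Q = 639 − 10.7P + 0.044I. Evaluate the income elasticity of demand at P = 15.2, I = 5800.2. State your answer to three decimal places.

At P = 15.2, I = 5800.2: Q = 731.569.
Holding P constant, ∂Q/∂I = 0.044.
η_I = (∂Q/∂I)·(I/Q) = 0.044 × (5800.2/731.569) = 0.349.

0.349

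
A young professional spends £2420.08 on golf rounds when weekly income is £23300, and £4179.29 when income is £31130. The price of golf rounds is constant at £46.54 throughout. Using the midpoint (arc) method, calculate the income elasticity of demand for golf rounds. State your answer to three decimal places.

With a constant price, Q₁ = 2420.08/46.54 = 52.000 and Q₂ = 4179.29/46.54 = 89.800 (equivalently, work directly with expenditure since P cancels).
Midpoint %ΔQ = (4179.29 − 2420.08)/3299.69 = 0.53314; midpoint %ΔI = (31130 − 23300)/27215 = 0.28771.
η = 0.53314 / 0.28771 = 1.853.

1.853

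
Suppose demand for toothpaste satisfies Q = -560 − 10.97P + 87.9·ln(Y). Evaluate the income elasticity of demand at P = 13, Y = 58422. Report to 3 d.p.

At P = 13, Y = 58422: Q = 262.132.
Holding P constant, ∂Q/∂Y = 87.9/Y = 0.00150457.
η_Y = (∂Q/∂Y)·(Y/Q) = 0.00150457 × (58422/262.132) = 0.335.

0.335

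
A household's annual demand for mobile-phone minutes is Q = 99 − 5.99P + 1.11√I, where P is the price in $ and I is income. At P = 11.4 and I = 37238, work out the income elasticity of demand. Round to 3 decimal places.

0.437

At P = 11.4, I = 37238: Q = 244.912.
Holding P constant, ∂Q/∂I = 1.11/(2√I) = 0.00287607.
η_I = (∂Q/∂I)·(I/Q) = 0.00287607 × (37238/244.912) = 0.437.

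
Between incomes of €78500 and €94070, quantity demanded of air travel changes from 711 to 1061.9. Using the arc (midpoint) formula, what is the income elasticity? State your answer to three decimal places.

ΔQ = 1061.9 − 711 = 350.9; midpoint Q̄ = (711 + 1061.9)/2 = 886.45.
ΔI = 94070 − 78500 = 15570; midpoint Ī = (78500 + 94070)/2 = 86285.
η = (ΔQ/Q̄) ÷ (ΔI/Ī) = (350.9/886.45) ÷ (15570/86285) = 2.194.

2.194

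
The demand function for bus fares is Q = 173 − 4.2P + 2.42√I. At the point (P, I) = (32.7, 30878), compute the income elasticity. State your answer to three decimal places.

At P = 32.7, I = 30878: Q = 460.906.
Holding P constant, ∂Q/∂I = 2.42/(2√I) = 0.0068859.
η_I = (∂Q/∂I)·(I/Q) = 0.0068859 × (30878/460.906) = 0.461.

0.461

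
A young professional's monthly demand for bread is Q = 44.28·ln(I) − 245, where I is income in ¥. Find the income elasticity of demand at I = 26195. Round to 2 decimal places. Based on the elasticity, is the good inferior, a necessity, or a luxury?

At I = 26195: Q = 205.475.
dQ/dI = 44.28/I = 0.0016904 at this income.
η = (dQ/dI)·(I/Q) = 0.0016904 × (26195/205.475) = 0.22.
Since 0 < η < 1, the good is a necessity.

0.22 (necessity)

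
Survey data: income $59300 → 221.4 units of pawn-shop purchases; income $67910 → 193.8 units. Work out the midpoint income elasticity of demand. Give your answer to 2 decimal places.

-0.98

ΔQ = 193.8 − 221.4 = -27.6; midpoint Q̄ = (221.4 + 193.8)/2 = 207.6.
ΔI = 67910 − 59300 = 8610; midpoint Ī = (59300 + 67910)/2 = 63605.
η = (ΔQ/Q̄) ÷ (ΔI/Ī) = (-27.6/207.6) ÷ (8610/63605) = -0.98.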